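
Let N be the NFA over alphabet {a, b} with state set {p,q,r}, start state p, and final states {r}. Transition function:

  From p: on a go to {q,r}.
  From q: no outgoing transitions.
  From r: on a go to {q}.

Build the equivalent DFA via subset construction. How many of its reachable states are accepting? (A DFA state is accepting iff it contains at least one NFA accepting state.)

1

Start state of the DFA: {p}.
{p} --a--> {q,r}  [new]
{p} --b--> ∅  [new]
{q,r} --a--> {q}  [new]
{q,r} --b--> ∅  [seen]
∅ --a--> ∅  [seen]
∅ --b--> ∅  [seen]
{q} --a--> ∅  [seen]
{q} --b--> ∅  [seen]
Reachable DFA states: {p}, {q,r}, ∅, {q}.
Accepting DFA states (contain an NFA accepting state): {q,r}.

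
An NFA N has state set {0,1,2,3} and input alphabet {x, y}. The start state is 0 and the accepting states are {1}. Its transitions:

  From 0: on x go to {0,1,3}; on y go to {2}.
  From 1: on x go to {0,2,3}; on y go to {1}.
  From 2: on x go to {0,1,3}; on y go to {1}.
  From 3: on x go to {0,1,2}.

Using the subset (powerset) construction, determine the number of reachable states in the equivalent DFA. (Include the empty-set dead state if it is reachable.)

Start state of the DFA: {0}.
{0} --x--> {0,1,3}  [new]
{0} --y--> {2}  [new]
{0,1,3} --x--> {0,1,2,3}  [new]
{0,1,3} --y--> {1,2}  [new]
{2} --x--> {0,1,3}  [seen]
{2} --y--> {1}  [new]
{0,1,2,3} --x--> {0,1,2,3}  [seen]
{0,1,2,3} --y--> {1,2}  [seen]
{1,2} --x--> {0,1,2,3}  [seen]
{1,2} --y--> {1}  [seen]
{1} --x--> {0,2,3}  [new]
{1} --y--> {1}  [seen]
{0,2,3} --x--> {0,1,2,3}  [seen]
{0,2,3} --y--> {1,2}  [seen]
Reachable DFA states: {0}, {0,1,3}, {2}, {0,1,2,3}, {1,2}, {1}, {0,2,3}.

7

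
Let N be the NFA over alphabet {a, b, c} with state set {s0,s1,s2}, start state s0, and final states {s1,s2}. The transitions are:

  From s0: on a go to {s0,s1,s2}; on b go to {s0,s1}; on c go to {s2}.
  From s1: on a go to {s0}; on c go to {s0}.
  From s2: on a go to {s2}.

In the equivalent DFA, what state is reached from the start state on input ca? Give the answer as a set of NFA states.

{s2}

Start: {s0}.
δ(s0,c) = {s2}.
Union: {s2}.
After c: {s2}.
δ(s2,a) = {s2}.
Union: {s2}.
After a: {s2}.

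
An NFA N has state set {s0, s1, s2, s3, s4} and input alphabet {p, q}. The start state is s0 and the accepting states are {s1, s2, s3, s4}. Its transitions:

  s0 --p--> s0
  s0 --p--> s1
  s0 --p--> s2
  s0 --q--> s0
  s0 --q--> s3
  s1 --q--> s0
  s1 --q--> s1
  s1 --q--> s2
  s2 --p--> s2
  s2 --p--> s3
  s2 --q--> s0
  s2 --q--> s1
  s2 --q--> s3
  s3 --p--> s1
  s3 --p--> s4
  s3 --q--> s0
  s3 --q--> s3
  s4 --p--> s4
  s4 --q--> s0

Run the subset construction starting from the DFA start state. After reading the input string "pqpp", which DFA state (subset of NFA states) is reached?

{s0, s1, s2, s3, s4}

Start: {s0}.
δ(s0,p) = {s0, s1, s2}.
Union: {s0, s1, s2}.
After p: {s0, s1, s2}.
δ(s0,q) = {s0, s3}; δ(s1,q) = {s0, s1, s2}; δ(s2,q) = {s0, s1, s3}.
Union: {s0, s1, s2, s3}.
After q: {s0, s1, s2, s3}.
δ(s0,p) = {s0, s1, s2}; δ(s1,p) = ∅; δ(s2,p) = {s2, s3}; δ(s3,p) = {s1, s4}.
Union: {s0, s1, s2, s3, s4}.
After p: {s0, s1, s2, s3, s4}.
δ(s0,p) = {s0, s1, s2}; δ(s1,p) = ∅; δ(s2,p) = {s2, s3}; δ(s3,p) = {s1, s4}; δ(s4,p) = {s4}.
Union: {s0, s1, s2, s3, s4}.
After p: {s0, s1, s2, s3, s4}.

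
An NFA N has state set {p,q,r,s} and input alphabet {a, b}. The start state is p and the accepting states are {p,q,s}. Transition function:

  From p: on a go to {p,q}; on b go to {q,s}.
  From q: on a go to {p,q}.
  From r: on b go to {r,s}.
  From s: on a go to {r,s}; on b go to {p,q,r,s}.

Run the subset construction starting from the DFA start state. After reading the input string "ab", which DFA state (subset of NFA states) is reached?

{q,s}

Start: {p}.
δ(p,a) = {p,q}.
Union: {p,q}.
After a: {p,q}.
δ(p,b) = {q,s}; δ(q,b) = ∅.
Union: {q,s}.
After b: {q,s}.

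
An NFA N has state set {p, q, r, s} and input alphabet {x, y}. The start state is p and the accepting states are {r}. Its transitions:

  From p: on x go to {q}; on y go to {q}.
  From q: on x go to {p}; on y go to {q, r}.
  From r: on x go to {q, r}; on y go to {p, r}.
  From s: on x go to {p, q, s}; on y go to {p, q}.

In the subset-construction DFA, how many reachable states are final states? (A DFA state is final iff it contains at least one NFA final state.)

Start state of the DFA: {p}.
{p} --x--> {q}  [new]
{p} --y--> {q}  [seen]
{q} --x--> {p}  [seen]
{q} --y--> {q, r}  [new]
{q, r} --x--> {p, q, r}  [new]
{q, r} --y--> {p, q, r}  [seen]
{p, q, r} --x--> {p, q, r}  [seen]
{p, q, r} --y--> {p, q, r}  [seen]
Reachable DFA states: {p}, {q}, {q, r}, {p, q, r}.
Accepting DFA states (contain an NFA accepting state): {q, r}, {p, q, r}.

2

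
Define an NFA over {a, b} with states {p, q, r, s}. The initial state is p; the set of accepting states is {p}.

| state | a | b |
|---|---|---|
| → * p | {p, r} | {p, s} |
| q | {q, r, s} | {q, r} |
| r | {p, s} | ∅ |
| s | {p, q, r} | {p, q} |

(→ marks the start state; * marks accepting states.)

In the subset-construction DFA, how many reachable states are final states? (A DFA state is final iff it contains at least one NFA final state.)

7

Start state of the DFA: {p}.
{p} --a--> {p, r}  [new]
{p} --b--> {p, s}  [new]
{p, r} --a--> {p, r, s}  [new]
{p, r} --b--> {p, s}  [seen]
{p, s} --a--> {p, q, r}  [new]
{p, s} --b--> {p, q, s}  [new]
{p, r, s} --a--> {p, q, r, s}  [new]
{p, r, s} --b--> {p, q, s}  [seen]
{p, q, r} --a--> {p, q, r, s}  [seen]
{p, q, r} --b--> {p, q, r, s}  [seen]
{p, q, s} --a--> {p, q, r, s}  [seen]
{p, q, s} --b--> {p, q, r, s}  [seen]
{p, q, r, s} --a--> {p, q, r, s}  [seen]
{p, q, r, s} --b--> {p, q, r, s}  [seen]
Reachable DFA states: {p}, {p, r}, {p, s}, {p, r, s}, {p, q, r}, {p, q, s}, {p, q, r, s}.
Accepting DFA states (contain an NFA accepting state): {p}, {p, r}, {p, s}, {p, r, s}, {p, q, r}, {p, q, s}, {p, q, r, s}.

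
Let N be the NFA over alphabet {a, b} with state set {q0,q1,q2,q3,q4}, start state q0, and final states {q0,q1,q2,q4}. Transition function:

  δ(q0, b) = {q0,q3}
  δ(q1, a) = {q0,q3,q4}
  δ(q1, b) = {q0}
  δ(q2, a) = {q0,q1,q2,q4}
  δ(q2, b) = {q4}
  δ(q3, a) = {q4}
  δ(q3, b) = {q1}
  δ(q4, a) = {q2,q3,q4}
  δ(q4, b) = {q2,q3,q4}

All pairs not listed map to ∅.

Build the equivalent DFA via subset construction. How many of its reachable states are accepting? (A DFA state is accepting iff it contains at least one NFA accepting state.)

Start state of the DFA: {q0}.
{q0} --a--> ∅  [new]
{q0} --b--> {q0,q3}  [new]
∅ --a--> ∅  [seen]
∅ --b--> ∅  [seen]
{q0,q3} --a--> {q4}  [new]
{q0,q3} --b--> {q0,q1,q3}  [new]
{q4} --a--> {q2,q3,q4}  [new]
{q4} --b--> {q2,q3,q4}  [seen]
{q0,q1,q3} --a--> {q0,q3,q4}  [new]
{q0,q1,q3} --b--> {q0,q1,q3}  [seen]
{q2,q3,q4} --a--> {q0,q1,q2,q3,q4}  [new]
{q2,q3,q4} --b--> {q1,q2,q3,q4}  [new]
{q0,q3,q4} --a--> {q2,q3,q4}  [seen]
{q0,q3,q4} --b--> {q0,q1,q2,q3,q4}  [seen]
{q0,q1,q2,q3,q4} --a--> {q0,q1,q2,q3,q4}  [seen]
{q0,q1,q2,q3,q4} --b--> {q0,q1,q2,q3,q4}  [seen]
{q1,q2,q3,q4} --a--> {q0,q1,q2,q3,q4}  [seen]
{q1,q2,q3,q4} --b--> {q0,q1,q2,q3,q4}  [seen]
Reachable DFA states: {q0}, ∅, {q0,q3}, {q4}, {q0,q1,q3}, {q2,q3,q4}, {q0,q3,q4}, {q0,q1,q2,q3,q4}, {q1,q2,q3,q4}.
Accepting DFA states (contain an NFA accepting state): {q0}, {q0,q3}, {q4}, {q0,q1,q3}, {q2,q3,q4}, {q0,q3,q4}, {q0,q1,q2,q3,q4}, {q1,q2,q3,q4}.

8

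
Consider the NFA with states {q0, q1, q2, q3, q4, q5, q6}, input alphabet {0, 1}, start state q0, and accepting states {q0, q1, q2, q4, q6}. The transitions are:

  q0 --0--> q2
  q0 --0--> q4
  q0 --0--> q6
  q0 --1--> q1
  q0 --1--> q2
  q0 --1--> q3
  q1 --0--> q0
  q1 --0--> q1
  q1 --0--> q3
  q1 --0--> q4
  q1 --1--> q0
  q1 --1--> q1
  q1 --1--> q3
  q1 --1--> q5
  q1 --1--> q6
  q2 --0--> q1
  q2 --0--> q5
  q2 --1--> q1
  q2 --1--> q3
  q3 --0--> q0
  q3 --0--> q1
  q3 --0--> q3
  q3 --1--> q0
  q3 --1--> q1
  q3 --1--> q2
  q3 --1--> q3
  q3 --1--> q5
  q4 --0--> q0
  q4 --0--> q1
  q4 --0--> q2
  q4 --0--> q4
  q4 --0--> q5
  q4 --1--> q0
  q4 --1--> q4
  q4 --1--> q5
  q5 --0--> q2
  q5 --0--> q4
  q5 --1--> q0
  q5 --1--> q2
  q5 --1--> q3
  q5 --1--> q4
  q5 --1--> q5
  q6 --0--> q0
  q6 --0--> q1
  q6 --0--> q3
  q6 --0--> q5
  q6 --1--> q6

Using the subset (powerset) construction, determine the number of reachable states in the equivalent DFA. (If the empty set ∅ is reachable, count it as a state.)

Start state of the DFA: {q0}.
{q0} --0--> {q2, q4, q6}  [new]
{q0} --1--> {q1, q2, q3}  [new]
{q2, q4, q6} --0--> {q0, q1, q2, q3, q4, q5}  [new]
{q2, q4, q6} --1--> {q0, q1, q3, q4, q5, q6}  [new]
{q1, q2, q3} --0--> {q0, q1, q3, q4, q5}  [new]
{q1, q2, q3} --1--> {q0, q1, q2, q3, q5, q6}  [new]
{q0, q1, q2, q3, q4, q5} --0--> {q0, q1, q2, q3, q4, q5, q6}  [new]
{q0, q1, q2, q3, q4, q5} --1--> {q0, q1, q2, q3, q4, q5, q6}  [seen]
{q0, q1, q3, q4, q5, q6} --0--> {q0, q1, q2, q3, q4, q5, q6}  [seen]
{q0, q1, q3, q4, q5, q6} --1--> {q0, q1, q2, q3, q4, q5, q6}  [seen]
{q0, q1, q3, q4, q5} --0--> {q0, q1, q2, q3, q4, q5, q6}  [seen]
{q0, q1, q3, q4, q5} --1--> {q0, q1, q2, q3, q4, q5, q6}  [seen]
{q0, q1, q2, q3, q5, q6} --0--> {q0, q1, q2, q3, q4, q5, q6}  [seen]
{q0, q1, q2, q3, q5, q6} --1--> {q0, q1, q2, q3, q4, q5, q6}  [seen]
{q0, q1, q2, q3, q4, q5, q6} --0--> {q0, q1, q2, q3, q4, q5, q6}  [seen]
{q0, q1, q2, q3, q4, q5, q6} --1--> {q0, q1, q2, q3, q4, q5, q6}  [seen]
Reachable DFA states: {q0}, {q2, q4, q6}, {q1, q2, q3}, {q0, q1, q2, q3, q4, q5}, {q0, q1, q3, q4, q5, q6}, {q0, q1, q3, q4, q5}, {q0, q1, q2, q3, q5, q6}, {q0, q1, q2, q3, q4, q5, q6}.

8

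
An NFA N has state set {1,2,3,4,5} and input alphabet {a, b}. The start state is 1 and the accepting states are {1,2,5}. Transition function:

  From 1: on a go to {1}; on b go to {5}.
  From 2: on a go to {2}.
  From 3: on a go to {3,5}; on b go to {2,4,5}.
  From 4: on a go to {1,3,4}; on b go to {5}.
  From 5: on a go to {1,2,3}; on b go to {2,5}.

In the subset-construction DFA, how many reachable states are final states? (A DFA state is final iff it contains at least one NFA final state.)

Start state of the DFA: {1}.
{1} --a--> {1}  [seen]
{1} --b--> {5}  [new]
{5} --a--> {1,2,3}  [new]
{5} --b--> {2,5}  [new]
{1,2,3} --a--> {1,2,3,5}  [new]
{1,2,3} --b--> {2,4,5}  [new]
{2,5} --a--> {1,2,3}  [seen]
{2,5} --b--> {2,5}  [seen]
{1,2,3,5} --a--> {1,2,3,5}  [seen]
{1,2,3,5} --b--> {2,4,5}  [seen]
{2,4,5} --a--> {1,2,3,4}  [new]
{2,4,5} --b--> {2,5}  [seen]
{1,2,3,4} --a--> {1,2,3,4,5}  [new]
{1,2,3,4} --b--> {2,4,5}  [seen]
{1,2,3,4,5} --a--> {1,2,3,4,5}  [seen]
{1,2,3,4,5} --b--> {2,4,5}  [seen]
Reachable DFA states: {1}, {5}, {1,2,3}, {2,5}, {1,2,3,5}, {2,4,5}, {1,2,3,4}, {1,2,3,4,5}.
Accepting DFA states (contain an NFA accepting state): {1}, {5}, {1,2,3}, {2,5}, {1,2,3,5}, {2,4,5}, {1,2,3,4}, {1,2,3,4,5}.

8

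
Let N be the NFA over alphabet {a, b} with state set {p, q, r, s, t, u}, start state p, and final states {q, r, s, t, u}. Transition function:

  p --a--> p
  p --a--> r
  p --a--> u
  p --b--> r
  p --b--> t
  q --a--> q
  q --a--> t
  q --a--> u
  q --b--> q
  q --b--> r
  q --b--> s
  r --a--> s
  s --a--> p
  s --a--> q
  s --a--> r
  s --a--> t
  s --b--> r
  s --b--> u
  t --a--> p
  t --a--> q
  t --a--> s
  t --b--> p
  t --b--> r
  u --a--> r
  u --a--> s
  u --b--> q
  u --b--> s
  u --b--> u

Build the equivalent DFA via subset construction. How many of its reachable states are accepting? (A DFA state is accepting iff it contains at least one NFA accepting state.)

9

Start state of the DFA: {p}.
{p} --a--> {p, r, u}  [new]
{p} --b--> {r, t}  [new]
{p, r, u} --a--> {p, r, s, u}  [new]
{p, r, u} --b--> {q, r, s, t, u}  [new]
{r, t} --a--> {p, q, s}  [new]
{r, t} --b--> {p, r}  [new]
{p, r, s, u} --a--> {p, q, r, s, t, u}  [new]
{p, r, s, u} --b--> {q, r, s, t, u}  [seen]
{q, r, s, t, u} --a--> {p, q, r, s, t, u}  [seen]
{q, r, s, t, u} --b--> {p, q, r, s, u}  [new]
{p, q, s} --a--> {p, q, r, t, u}  [new]
{p, q, s} --b--> {q, r, s, t, u}  [seen]
{p, r} --a--> {p, r, s, u}  [seen]
{p, r} --b--> {r, t}  [seen]
{p, q, r, s, t, u} --a--> {p, q, r, s, t, u}  [seen]
{p, q, r, s, t, u} --b--> {p, q, r, s, t, u}  [seen]
{p, q, r, s, u} --a--> {p, q, r, s, t, u}  [seen]
{p, q, r, s, u} --b--> {q, r, s, t, u}  [seen]
{p, q, r, t, u} --a--> {p, q, r, s, t, u}  [seen]
{p, q, r, t, u} --b--> {p, q, r, s, t, u}  [seen]
Reachable DFA states: {p}, {p, r, u}, {r, t}, {p, r, s, u}, {q, r, s, t, u}, {p, q, s}, {p, r}, {p, q, r, s, t, u}, {p, q, r, s, u}, {p, q, r, t, u}.
Accepting DFA states (contain an NFA accepting state): {p, r, u}, {r, t}, {p, r, s, u}, {q, r, s, t, u}, {p, q, s}, {p, r}, {p, q, r, s, t, u}, {p, q, r, s, u}, {p, q, r, t, u}.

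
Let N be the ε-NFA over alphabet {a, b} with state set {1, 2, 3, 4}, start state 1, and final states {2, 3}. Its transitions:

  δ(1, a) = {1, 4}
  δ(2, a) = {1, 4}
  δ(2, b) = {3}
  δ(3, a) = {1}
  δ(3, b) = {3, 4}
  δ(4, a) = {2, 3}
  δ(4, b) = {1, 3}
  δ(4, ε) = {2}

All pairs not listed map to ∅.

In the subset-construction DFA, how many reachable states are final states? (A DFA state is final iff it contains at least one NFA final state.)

4

Start state of the DFA: {1} (ε-closure of the NFA start).
{1} --a--> {1, 2, 4}  [new]
{1} --b--> ∅  [new]
{1, 2, 4} --a--> {1, 2, 3, 4}  [new]
{1, 2, 4} --b--> {1, 3}  [new]
∅ --a--> ∅  [seen]
∅ --b--> ∅  [seen]
{1, 2, 3, 4} --a--> {1, 2, 3, 4}  [seen]
{1, 2, 3, 4} --b--> {1, 2, 3, 4}  [seen]
{1, 3} --a--> {1, 2, 4}  [seen]
{1, 3} --b--> {2, 3, 4}  [new]
{2, 3, 4} --a--> {1, 2, 3, 4}  [seen]
{2, 3, 4} --b--> {1, 2, 3, 4}  [seen]
Reachable DFA states: {1}, {1, 2, 4}, ∅, {1, 2, 3, 4}, {1, 3}, {2, 3, 4}.
Accepting DFA states (contain an NFA accepting state): {1, 2, 4}, {1, 2, 3, 4}, {1, 3}, {2, 3, 4}.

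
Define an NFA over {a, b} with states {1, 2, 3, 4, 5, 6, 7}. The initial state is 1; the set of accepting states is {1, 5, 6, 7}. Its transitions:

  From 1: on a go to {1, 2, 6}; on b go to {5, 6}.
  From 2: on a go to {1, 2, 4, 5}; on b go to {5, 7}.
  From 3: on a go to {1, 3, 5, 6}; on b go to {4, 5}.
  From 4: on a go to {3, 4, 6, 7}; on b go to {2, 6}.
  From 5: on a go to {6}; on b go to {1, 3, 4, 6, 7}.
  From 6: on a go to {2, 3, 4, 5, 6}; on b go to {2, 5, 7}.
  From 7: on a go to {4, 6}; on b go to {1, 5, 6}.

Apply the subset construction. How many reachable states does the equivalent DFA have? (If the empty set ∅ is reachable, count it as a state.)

7

Start state of the DFA: {1}.
{1} --a--> {1, 2, 6}  [new]
{1} --b--> {5, 6}  [new]
{1, 2, 6} --a--> {1, 2, 3, 4, 5, 6}  [new]
{1, 2, 6} --b--> {2, 5, 6, 7}  [new]
{5, 6} --a--> {2, 3, 4, 5, 6}  [new]
{5, 6} --b--> {1, 2, 3, 4, 5, 6, 7}  [new]
{1, 2, 3, 4, 5, 6} --a--> {1, 2, 3, 4, 5, 6, 7}  [seen]
{1, 2, 3, 4, 5, 6} --b--> {1, 2, 3, 4, 5, 6, 7}  [seen]
{2, 5, 6, 7} --a--> {1, 2, 3, 4, 5, 6}  [seen]
{2, 5, 6, 7} --b--> {1, 2, 3, 4, 5, 6, 7}  [seen]
{2, 3, 4, 5, 6} --a--> {1, 2, 3, 4, 5, 6, 7}  [seen]
{2, 3, 4, 5, 6} --b--> {1, 2, 3, 4, 5, 6, 7}  [seen]
{1, 2, 3, 4, 5, 6, 7} --a--> {1, 2, 3, 4, 5, 6, 7}  [seen]
{1, 2, 3, 4, 5, 6, 7} --b--> {1, 2, 3, 4, 5, 6, 7}  [seen]
Reachable DFA states: {1}, {1, 2, 6}, {5, 6}, {1, 2, 3, 4, 5, 6}, {2, 5, 6, 7}, {2, 3, 4, 5, 6}, {1, 2, 3, 4, 5, 6, 7}.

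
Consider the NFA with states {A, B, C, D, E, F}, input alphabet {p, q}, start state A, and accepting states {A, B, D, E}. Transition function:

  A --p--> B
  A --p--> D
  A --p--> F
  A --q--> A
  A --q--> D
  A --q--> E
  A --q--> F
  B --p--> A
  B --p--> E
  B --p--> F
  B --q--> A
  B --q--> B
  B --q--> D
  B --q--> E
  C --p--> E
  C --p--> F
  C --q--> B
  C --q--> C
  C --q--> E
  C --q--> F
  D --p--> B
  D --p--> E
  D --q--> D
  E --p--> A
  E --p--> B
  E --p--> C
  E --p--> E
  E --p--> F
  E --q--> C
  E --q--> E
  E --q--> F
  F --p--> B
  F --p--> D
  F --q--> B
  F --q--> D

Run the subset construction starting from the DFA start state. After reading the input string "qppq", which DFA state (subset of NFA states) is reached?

{A, B, C, D, E, F}

Start: {A}.
δ(A,q) = {A, D, E, F}.
Union: {A, D, E, F}.
After q: {A, D, E, F}.
δ(A,p) = {B, D, F}; δ(D,p) = {B, E}; δ(E,p) = {A, B, C, E, F}; δ(F,p) = {B, D}.
Union: {A, B, C, D, E, F}.
After p: {A, B, C, D, E, F}.
δ(A,p) = {B, D, F}; δ(B,p) = {A, E, F}; δ(C,p) = {E, F}; δ(D,p) = {B, E}; δ(E,p) = {A, B, C, E, F}; δ(F,p) = {B, D}.
Union: {A, B, C, D, E, F}.
After p: {A, B, C, D, E, F}.
δ(A,q) = {A, D, E, F}; δ(B,q) = {A, B, D, E}; δ(C,q) = {B, C, E, F}; δ(D,q) = {D}; δ(E,q) = {C, E, F}; δ(F,q) = {B, D}.
Union: {A, B, C, D, E, F}.
After q: {A, B, C, D, E, F}.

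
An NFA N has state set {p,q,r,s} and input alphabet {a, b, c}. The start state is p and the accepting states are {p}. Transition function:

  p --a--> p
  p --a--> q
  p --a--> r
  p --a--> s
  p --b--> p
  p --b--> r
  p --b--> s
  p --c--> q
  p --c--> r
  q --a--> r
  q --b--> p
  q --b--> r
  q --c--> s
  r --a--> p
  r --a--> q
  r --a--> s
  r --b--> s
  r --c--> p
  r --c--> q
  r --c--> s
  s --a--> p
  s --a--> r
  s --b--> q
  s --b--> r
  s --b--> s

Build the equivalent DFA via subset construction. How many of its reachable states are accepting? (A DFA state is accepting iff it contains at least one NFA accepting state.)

4

Start state of the DFA: {p}.
{p} --a--> {p,q,r,s}  [new]
{p} --b--> {p,r,s}  [new]
{p} --c--> {q,r}  [new]
{p,q,r,s} --a--> {p,q,r,s}  [seen]
{p,q,r,s} --b--> {p,q,r,s}  [seen]
{p,q,r,s} --c--> {p,q,r,s}  [seen]
{p,r,s} --a--> {p,q,r,s}  [seen]
{p,r,s} --b--> {p,q,r,s}  [seen]
{p,r,s} --c--> {p,q,r,s}  [seen]
{q,r} --a--> {p,q,r,s}  [seen]
{q,r} --b--> {p,r,s}  [seen]
{q,r} --c--> {p,q,s}  [new]
{p,q,s} --a--> {p,q,r,s}  [seen]
{p,q,s} --b--> {p,q,r,s}  [seen]
{p,q,s} --c--> {q,r,s}  [new]
{q,r,s} --a--> {p,q,r,s}  [seen]
{q,r,s} --b--> {p,q,r,s}  [seen]
{q,r,s} --c--> {p,q,s}  [seen]
Reachable DFA states: {p}, {p,q,r,s}, {p,r,s}, {q,r}, {p,q,s}, {q,r,s}.
Accepting DFA states (contain an NFA accepting state): {p}, {p,q,r,s}, {p,r,s}, {p,q,s}.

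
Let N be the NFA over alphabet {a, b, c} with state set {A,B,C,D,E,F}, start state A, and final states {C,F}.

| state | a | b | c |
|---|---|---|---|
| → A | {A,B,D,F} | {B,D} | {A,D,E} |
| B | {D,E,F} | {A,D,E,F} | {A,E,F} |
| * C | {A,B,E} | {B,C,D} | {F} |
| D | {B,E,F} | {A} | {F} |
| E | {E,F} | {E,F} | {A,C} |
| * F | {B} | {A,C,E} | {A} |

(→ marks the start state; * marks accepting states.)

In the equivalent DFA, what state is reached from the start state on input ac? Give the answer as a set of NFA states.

{A,D,E,F}

Start: {A}.
δ(A,a) = {A,B,D,F}.
Union: {A,B,D,F}.
After a: {A,B,D,F}.
δ(A,c) = {A,D,E}; δ(B,c) = {A,E,F}; δ(D,c) = {F}; δ(F,c) = {A}.
Union: {A,D,E,F}.
After c: {A,D,E,F}.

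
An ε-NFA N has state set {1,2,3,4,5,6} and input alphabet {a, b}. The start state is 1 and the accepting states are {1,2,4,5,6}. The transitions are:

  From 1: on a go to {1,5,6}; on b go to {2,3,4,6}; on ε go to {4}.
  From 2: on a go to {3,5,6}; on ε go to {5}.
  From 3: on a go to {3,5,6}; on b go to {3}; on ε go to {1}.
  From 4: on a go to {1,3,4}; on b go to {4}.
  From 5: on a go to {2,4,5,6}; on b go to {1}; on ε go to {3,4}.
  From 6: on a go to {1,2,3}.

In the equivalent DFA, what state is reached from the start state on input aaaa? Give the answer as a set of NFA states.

{1,2,3,4,5,6}

Start: {1,4}.
δ(1,a) = {1,5,6}; δ(4,a) = {1,3,4}.
Union: {1,3,4,5,6}.
After a: {1,3,4,5,6}.
δ(1,a) = {1,5,6}; δ(3,a) = {3,5,6}; δ(4,a) = {1,3,4}; δ(5,a) = {2,4,5,6}; δ(6,a) = {1,2,3}.
Union: {1,2,3,4,5,6}.
After a: {1,2,3,4,5,6}.
δ(1,a) = {1,5,6}; δ(2,a) = {3,5,6}; δ(3,a) = {3,5,6}; δ(4,a) = {1,3,4}; δ(5,a) = {2,4,5,6}; δ(6,a) = {1,2,3}.
Union: {1,2,3,4,5,6}.
After a: {1,2,3,4,5,6}.
δ(1,a) = {1,5,6}; δ(2,a) = {3,5,6}; δ(3,a) = {3,5,6}; δ(4,a) = {1,3,4}; δ(5,a) = {2,4,5,6}; δ(6,a) = {1,2,3}.
Union: {1,2,3,4,5,6}.
After a: {1,2,3,4,5,6}.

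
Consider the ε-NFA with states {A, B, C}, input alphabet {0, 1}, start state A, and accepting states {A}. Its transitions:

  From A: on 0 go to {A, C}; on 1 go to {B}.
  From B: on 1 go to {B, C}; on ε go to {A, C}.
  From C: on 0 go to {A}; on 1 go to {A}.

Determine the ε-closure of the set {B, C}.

Begin with {B, C}.
B →ε {A, C}; add A.
ε-closure = {A, B, C}.

{A, B, C}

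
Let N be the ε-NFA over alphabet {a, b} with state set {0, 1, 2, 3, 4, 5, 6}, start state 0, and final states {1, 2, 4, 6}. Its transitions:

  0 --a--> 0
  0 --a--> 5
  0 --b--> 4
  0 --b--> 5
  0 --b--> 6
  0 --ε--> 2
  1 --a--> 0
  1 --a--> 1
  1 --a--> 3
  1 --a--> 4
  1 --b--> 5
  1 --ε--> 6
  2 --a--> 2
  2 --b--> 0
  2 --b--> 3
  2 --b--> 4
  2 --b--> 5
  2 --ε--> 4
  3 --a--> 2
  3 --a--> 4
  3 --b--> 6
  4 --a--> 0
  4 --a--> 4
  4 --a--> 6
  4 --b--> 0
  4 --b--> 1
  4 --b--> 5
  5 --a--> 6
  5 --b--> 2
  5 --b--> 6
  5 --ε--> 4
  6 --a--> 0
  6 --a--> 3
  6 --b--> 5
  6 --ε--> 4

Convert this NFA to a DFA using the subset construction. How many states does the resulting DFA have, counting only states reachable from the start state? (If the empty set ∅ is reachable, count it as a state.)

Start state of the DFA: {0, 2, 4} (ε-closure of the NFA start).
{0, 2, 4} --a--> {0, 2, 4, 5, 6}  [new]
{0, 2, 4} --b--> {0, 1, 2, 3, 4, 5, 6}  [new]
{0, 2, 4, 5, 6} --a--> {0, 2, 3, 4, 5, 6}  [new]
{0, 2, 4, 5, 6} --b--> {0, 1, 2, 3, 4, 5, 6}  [seen]
{0, 1, 2, 3, 4, 5, 6} --a--> {0, 1, 2, 3, 4, 5, 6}  [seen]
{0, 1, 2, 3, 4, 5, 6} --b--> {0, 1, 2, 3, 4, 5, 6}  [seen]
{0, 2, 3, 4, 5, 6} --a--> {0, 2, 3, 4, 5, 6}  [seen]
{0, 2, 3, 4, 5, 6} --b--> {0, 1, 2, 3, 4, 5, 6}  [seen]
Reachable DFA states: {0, 2, 4}, {0, 2, 4, 5, 6}, {0, 1, 2, 3, 4, 5, 6}, {0, 2, 3, 4, 5, 6}.

4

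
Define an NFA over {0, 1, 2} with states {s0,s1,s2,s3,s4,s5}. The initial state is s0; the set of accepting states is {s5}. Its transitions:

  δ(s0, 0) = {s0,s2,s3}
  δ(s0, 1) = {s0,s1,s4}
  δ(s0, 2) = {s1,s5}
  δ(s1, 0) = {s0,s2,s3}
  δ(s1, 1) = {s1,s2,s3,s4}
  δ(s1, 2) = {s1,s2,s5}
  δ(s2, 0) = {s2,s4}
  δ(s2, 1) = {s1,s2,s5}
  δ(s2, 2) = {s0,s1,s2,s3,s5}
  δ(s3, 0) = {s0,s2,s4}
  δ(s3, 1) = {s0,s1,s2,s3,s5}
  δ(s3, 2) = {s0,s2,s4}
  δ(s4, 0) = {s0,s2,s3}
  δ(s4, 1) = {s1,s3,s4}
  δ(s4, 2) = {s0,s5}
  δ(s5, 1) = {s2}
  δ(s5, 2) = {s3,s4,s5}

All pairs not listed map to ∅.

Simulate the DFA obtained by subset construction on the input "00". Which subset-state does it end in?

{s0,s2,s3,s4}

Start: {s0}.
δ(s0,0) = {s0,s2,s3}.
Union: {s0,s2,s3}.
After 0: {s0,s2,s3}.
δ(s0,0) = {s0,s2,s3}; δ(s2,0) = {s2,s4}; δ(s3,0) = {s0,s2,s4}.
Union: {s0,s2,s3,s4}.
After 0: {s0,s2,s3,s4}.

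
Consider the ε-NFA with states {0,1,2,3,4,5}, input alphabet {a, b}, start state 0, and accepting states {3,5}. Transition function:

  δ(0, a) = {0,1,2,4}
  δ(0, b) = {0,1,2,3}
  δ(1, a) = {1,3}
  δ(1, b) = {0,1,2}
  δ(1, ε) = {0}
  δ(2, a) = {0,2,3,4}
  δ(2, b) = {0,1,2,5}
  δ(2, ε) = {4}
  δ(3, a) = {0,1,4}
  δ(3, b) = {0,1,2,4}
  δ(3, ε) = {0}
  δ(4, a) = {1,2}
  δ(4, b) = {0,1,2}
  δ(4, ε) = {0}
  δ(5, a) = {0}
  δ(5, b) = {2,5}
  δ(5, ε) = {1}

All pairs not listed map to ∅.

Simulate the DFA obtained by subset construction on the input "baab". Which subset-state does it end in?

Start: {0}.
δ(0,b) = {0,1,2,3}.
Union: {0,1,2,3}.
ε-closure gives {0,1,2,3,4}.
After b: {0,1,2,3,4}.
δ(0,a) = {0,1,2,4}; δ(1,a) = {1,3}; δ(2,a) = {0,2,3,4}; δ(3,a) = {0,1,4}; δ(4,a) = {1,2}.
Union: {0,1,2,3,4}.
After a: {0,1,2,3,4}.
δ(0,a) = {0,1,2,4}; δ(1,a) = {1,3}; δ(2,a) = {0,2,3,4}; δ(3,a) = {0,1,4}; δ(4,a) = {1,2}.
Union: {0,1,2,3,4}.
After a: {0,1,2,3,4}.
δ(0,b) = {0,1,2,3}; δ(1,b) = {0,1,2}; δ(2,b) = {0,1,2,5}; δ(3,b) = {0,1,2,4}; δ(4,b) = {0,1,2}.
Union: {0,1,2,3,4,5}.
After b: {0,1,2,3,4,5}.

{0,1,2,3,4,5}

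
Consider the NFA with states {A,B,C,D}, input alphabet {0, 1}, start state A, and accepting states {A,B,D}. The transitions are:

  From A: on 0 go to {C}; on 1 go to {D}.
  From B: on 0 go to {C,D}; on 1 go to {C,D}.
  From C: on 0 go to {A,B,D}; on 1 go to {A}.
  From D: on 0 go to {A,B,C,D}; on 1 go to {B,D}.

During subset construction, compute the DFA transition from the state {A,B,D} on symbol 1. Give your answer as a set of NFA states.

δ(A,1) = {D}; δ(B,1) = {C,D}; δ(D,1) = {B,D}.
Union: {B,C,D}.

{B,C,D}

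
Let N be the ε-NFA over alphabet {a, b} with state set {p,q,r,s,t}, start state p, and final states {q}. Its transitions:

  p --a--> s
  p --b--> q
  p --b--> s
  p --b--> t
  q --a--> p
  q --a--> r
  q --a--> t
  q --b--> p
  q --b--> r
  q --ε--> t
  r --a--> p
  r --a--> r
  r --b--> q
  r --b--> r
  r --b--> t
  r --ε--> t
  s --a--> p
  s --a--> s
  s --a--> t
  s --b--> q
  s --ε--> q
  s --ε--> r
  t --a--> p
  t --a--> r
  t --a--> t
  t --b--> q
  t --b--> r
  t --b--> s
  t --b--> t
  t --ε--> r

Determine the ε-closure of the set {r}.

{r,t}

Begin with {r}.
r →ε {t}; add t.
ε-closure = {r,t}.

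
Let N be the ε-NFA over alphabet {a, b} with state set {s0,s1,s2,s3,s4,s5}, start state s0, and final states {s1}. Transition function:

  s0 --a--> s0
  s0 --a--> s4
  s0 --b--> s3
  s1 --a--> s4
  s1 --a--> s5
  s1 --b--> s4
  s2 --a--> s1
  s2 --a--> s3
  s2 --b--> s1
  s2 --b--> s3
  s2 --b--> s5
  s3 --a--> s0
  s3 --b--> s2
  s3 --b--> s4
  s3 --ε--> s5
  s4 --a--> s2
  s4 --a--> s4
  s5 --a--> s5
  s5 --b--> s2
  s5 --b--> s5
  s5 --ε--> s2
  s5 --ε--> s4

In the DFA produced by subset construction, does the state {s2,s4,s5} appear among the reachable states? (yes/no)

Start state of the DFA: {s0} (ε-closure of the NFA start).
{s0} --a--> {s0,s4}  [new]
{s0} --b--> {s2,s3,s4,s5}  [new]
{s0,s4} --a--> {s0,s2,s4}  [new]
{s0,s4} --b--> {s2,s3,s4,s5}  [seen]
{s2,s3,s4,s5} --a--> {s0,s1,s2,s3,s4,s5}  [new]
{s2,s3,s4,s5} --b--> {s1,s2,s3,s4,s5}  [new]
{s0,s2,s4} --a--> {s0,s1,s2,s3,s4,s5}  [seen]
{s0,s2,s4} --b--> {s1,s2,s3,s4,s5}  [seen]
{s0,s1,s2,s3,s4,s5} --a--> {s0,s1,s2,s3,s4,s5}  [seen]
{s0,s1,s2,s3,s4,s5} --b--> {s1,s2,s3,s4,s5}  [seen]
{s1,s2,s3,s4,s5} --a--> {s0,s1,s2,s3,s4,s5}  [seen]
{s1,s2,s3,s4,s5} --b--> {s1,s2,s3,s4,s5}  [seen]
Reachable DFA states: {s0}, {s0,s4}, {s2,s3,s4,s5}, {s0,s2,s4}, {s0,s1,s2,s3,s4,s5}, {s1,s2,s3,s4,s5}.
{s2,s4,s5} is not among them.

no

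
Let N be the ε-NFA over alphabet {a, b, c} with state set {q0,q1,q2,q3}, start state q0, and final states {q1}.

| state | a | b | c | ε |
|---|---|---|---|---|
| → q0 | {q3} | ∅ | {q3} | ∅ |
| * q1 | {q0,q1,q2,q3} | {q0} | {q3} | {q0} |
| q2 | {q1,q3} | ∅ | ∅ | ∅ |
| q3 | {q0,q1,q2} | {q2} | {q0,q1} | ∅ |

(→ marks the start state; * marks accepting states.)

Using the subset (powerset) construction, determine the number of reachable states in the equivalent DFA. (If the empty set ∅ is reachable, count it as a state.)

9

Start state of the DFA: {q0} (ε-closure of the NFA start).
{q0} --a--> {q3}  [new]
{q0} --b--> ∅  [new]
{q0} --c--> {q3}  [seen]
{q3} --a--> {q0,q1,q2}  [new]
{q3} --b--> {q2}  [new]
{q3} --c--> {q0,q1}  [new]
∅ --a--> ∅  [seen]
∅ --b--> ∅  [seen]
∅ --c--> ∅  [seen]
{q0,q1,q2} --a--> {q0,q1,q2,q3}  [new]
{q0,q1,q2} --b--> {q0}  [seen]
{q0,q1,q2} --c--> {q3}  [seen]
{q2} --a--> {q0,q1,q3}  [new]
{q2} --b--> ∅  [seen]
{q2} --c--> ∅  [seen]
{q0,q1} --a--> {q0,q1,q2,q3}  [seen]
{q0,q1} --b--> {q0}  [seen]
{q0,q1} --c--> {q3}  [seen]
{q0,q1,q2,q3} --a--> {q0,q1,q2,q3}  [seen]
{q0,q1,q2,q3} --b--> {q0,q2}  [new]
{q0,q1,q2,q3} --c--> {q0,q1,q3}  [seen]
{q0,q1,q3} --a--> {q0,q1,q2,q3}  [seen]
{q0,q1,q3} --b--> {q0,q2}  [seen]
{q0,q1,q3} --c--> {q0,q1,q3}  [seen]
{q0,q2} --a--> {q0,q1,q3}  [seen]
{q0,q2} --b--> ∅  [seen]
{q0,q2} --c--> {q3}  [seen]
Reachable DFA states: {q0}, {q3}, ∅, {q0,q1,q2}, {q2}, {q0,q1}, {q0,q1,q2,q3}, {q0,q1,q3}, {q0,q2}.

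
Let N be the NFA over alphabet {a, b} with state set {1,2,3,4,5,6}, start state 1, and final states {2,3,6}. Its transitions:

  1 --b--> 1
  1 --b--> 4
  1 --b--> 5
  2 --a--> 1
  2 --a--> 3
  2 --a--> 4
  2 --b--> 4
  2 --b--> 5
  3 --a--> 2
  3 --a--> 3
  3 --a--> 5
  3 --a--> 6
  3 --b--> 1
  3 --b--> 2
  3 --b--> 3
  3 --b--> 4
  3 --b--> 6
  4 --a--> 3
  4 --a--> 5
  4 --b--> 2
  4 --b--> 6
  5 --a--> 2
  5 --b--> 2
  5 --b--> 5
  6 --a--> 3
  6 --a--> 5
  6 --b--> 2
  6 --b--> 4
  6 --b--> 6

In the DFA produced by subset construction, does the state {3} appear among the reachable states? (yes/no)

Start state of the DFA: {1}.
{1} --a--> ∅  [new]
{1} --b--> {1,4,5}  [new]
∅ --a--> ∅  [seen]
∅ --b--> ∅  [seen]
{1,4,5} --a--> {2,3,5}  [new]
{1,4,5} --b--> {1,2,4,5,6}  [new]
{2,3,5} --a--> {1,2,3,4,5,6}  [new]
{2,3,5} --b--> {1,2,3,4,5,6}  [seen]
{1,2,4,5,6} --a--> {1,2,3,4,5}  [new]
{1,2,4,5,6} --b--> {1,2,4,5,6}  [seen]
{1,2,3,4,5,6} --a--> {1,2,3,4,5,6}  [seen]
{1,2,3,4,5,6} --b--> {1,2,3,4,5,6}  [seen]
{1,2,3,4,5} --a--> {1,2,3,4,5,6}  [seen]
{1,2,3,4,5} --b--> {1,2,3,4,5,6}  [seen]
Reachable DFA states: {1}, ∅, {1,4,5}, {2,3,5}, {1,2,4,5,6}, {1,2,3,4,5,6}, {1,2,3,4,5}.
{3} is not among them.

no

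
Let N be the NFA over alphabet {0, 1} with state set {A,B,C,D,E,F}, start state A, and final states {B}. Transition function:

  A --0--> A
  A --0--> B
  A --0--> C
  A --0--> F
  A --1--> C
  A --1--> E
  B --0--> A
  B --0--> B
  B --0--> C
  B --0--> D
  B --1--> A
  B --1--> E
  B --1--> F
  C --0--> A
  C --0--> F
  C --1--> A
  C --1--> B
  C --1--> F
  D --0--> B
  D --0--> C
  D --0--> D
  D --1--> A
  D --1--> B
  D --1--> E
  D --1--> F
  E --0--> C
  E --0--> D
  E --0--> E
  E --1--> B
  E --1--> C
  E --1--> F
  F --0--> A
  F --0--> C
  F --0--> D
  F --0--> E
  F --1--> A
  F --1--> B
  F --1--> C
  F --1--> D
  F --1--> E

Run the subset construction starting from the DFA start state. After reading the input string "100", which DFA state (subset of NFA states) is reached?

{A,B,C,D,E,F}

Start: {A}.
δ(A,1) = {C,E}.
Union: {C,E}.
After 1: {C,E}.
δ(C,0) = {A,F}; δ(E,0) = {C,D,E}.
Union: {A,C,D,E,F}.
After 0: {A,C,D,E,F}.
δ(A,0) = {A,B,C,F}; δ(C,0) = {A,F}; δ(D,0) = {B,C,D}; δ(E,0) = {C,D,E}; δ(F,0) = {A,C,D,E}.
Union: {A,B,C,D,E,F}.
After 0: {A,B,C,D,E,F}.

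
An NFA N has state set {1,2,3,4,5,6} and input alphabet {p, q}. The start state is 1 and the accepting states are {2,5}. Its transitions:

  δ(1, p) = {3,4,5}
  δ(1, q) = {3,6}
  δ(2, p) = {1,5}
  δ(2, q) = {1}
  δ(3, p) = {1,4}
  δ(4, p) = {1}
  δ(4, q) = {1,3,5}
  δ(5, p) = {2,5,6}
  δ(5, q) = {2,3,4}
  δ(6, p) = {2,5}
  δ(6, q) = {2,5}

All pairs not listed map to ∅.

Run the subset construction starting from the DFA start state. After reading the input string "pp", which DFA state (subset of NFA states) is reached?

{1,2,4,5,6}

Start: {1}.
δ(1,p) = {3,4,5}.
Union: {3,4,5}.
After p: {3,4,5}.
δ(3,p) = {1,4}; δ(4,p) = {1}; δ(5,p) = {2,5,6}.
Union: {1,2,4,5,6}.
After p: {1,2,4,5,6}.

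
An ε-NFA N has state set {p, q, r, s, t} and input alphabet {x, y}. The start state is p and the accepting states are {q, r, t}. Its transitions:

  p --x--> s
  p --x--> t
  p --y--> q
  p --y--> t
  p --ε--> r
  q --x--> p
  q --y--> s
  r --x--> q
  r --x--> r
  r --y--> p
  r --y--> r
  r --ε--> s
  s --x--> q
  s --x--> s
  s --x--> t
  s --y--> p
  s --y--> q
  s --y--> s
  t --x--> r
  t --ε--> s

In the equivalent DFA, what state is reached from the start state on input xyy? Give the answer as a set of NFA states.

Start: {p, r, s}.
δ(p,x) = {s, t}; δ(r,x) = {q, r}; δ(s,x) = {q, s, t}.
Union: {q, r, s, t}.
After x: {q, r, s, t}.
δ(q,y) = {s}; δ(r,y) = {p, r}; δ(s,y) = {p, q, s}; δ(t,y) = ∅.
Union: {p, q, r, s}.
After y: {p, q, r, s}.
δ(p,y) = {q, t}; δ(q,y) = {s}; δ(r,y) = {p, r}; δ(s,y) = {p, q, s}.
Union: {p, q, r, s, t}.
After y: {p, q, r, s, t}.

{p, q, r, s, t}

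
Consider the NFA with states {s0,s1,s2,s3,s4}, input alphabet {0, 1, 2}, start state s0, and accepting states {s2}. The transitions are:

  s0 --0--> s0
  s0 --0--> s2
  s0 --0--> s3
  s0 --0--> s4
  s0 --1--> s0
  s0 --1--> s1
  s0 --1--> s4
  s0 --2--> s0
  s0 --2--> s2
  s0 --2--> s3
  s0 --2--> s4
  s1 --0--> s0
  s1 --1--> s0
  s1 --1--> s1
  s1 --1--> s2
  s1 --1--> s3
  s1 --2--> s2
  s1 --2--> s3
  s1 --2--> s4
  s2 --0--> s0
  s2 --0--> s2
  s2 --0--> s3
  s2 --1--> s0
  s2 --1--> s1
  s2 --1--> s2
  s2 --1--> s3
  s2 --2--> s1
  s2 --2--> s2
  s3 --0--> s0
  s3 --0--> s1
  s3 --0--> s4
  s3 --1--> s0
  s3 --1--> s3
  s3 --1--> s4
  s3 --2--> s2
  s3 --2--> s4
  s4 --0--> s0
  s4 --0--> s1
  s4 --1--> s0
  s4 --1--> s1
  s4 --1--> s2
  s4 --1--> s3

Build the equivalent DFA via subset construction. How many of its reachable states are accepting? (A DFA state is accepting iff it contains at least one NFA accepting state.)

2

Start state of the DFA: {s0}.
{s0} --0--> {s0,s2,s3,s4}  [new]
{s0} --1--> {s0,s1,s4}  [new]
{s0} --2--> {s0,s2,s3,s4}  [seen]
{s0,s2,s3,s4} --0--> {s0,s1,s2,s3,s4}  [new]
{s0,s2,s3,s4} --1--> {s0,s1,s2,s3,s4}  [seen]
{s0,s2,s3,s4} --2--> {s0,s1,s2,s3,s4}  [seen]
{s0,s1,s4} --0--> {s0,s1,s2,s3,s4}  [seen]
{s0,s1,s4} --1--> {s0,s1,s2,s3,s4}  [seen]
{s0,s1,s4} --2--> {s0,s2,s3,s4}  [seen]
{s0,s1,s2,s3,s4} --0--> {s0,s1,s2,s3,s4}  [seen]
{s0,s1,s2,s3,s4} --1--> {s0,s1,s2,s3,s4}  [seen]
{s0,s1,s2,s3,s4} --2--> {s0,s1,s2,s3,s4}  [seen]
Reachable DFA states: {s0}, {s0,s2,s3,s4}, {s0,s1,s4}, {s0,s1,s2,s3,s4}.
Accepting DFA states (contain an NFA accepting state): {s0,s2,s3,s4}, {s0,s1,s2,s3,s4}.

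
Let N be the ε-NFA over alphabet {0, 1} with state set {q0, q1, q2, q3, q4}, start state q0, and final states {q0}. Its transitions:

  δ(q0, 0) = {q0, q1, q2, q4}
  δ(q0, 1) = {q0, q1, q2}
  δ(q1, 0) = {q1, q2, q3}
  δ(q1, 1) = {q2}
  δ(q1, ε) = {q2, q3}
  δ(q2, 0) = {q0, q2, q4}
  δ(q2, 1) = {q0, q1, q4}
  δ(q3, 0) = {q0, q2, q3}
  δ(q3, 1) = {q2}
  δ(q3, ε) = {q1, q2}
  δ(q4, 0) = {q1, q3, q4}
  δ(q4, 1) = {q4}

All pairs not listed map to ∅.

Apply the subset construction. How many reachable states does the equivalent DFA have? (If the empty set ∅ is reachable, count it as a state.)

3

Start state of the DFA: {q0} (ε-closure of the NFA start).
{q0} --0--> {q0, q1, q2, q3, q4}  [new]
{q0} --1--> {q0, q1, q2, q3}  [new]
{q0, q1, q2, q3, q4} --0--> {q0, q1, q2, q3, q4}  [seen]
{q0, q1, q2, q3, q4} --1--> {q0, q1, q2, q3, q4}  [seen]
{q0, q1, q2, q3} --0--> {q0, q1, q2, q3, q4}  [seen]
{q0, q1, q2, q3} --1--> {q0, q1, q2, q3, q4}  [seen]
Reachable DFA states: {q0}, {q0, q1, q2, q3, q4}, {q0, q1, q2, q3}.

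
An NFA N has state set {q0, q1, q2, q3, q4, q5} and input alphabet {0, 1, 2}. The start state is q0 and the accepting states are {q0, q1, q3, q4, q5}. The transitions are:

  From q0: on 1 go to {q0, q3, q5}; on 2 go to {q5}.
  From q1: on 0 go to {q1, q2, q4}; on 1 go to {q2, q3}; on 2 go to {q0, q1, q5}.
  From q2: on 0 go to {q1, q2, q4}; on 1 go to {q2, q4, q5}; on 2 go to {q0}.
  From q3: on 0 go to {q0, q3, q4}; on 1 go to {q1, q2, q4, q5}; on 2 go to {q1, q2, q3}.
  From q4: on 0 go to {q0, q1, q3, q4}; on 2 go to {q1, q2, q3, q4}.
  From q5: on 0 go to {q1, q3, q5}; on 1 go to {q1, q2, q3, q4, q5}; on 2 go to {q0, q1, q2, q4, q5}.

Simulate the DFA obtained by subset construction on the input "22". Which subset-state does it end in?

{q0, q1, q2, q4, q5}

Start: {q0}.
δ(q0,2) = {q5}.
Union: {q5}.
After 2: {q5}.
δ(q5,2) = {q0, q1, q2, q4, q5}.
Union: {q0, q1, q2, q4, q5}.
After 2: {q0, q1, q2, q4, q5}.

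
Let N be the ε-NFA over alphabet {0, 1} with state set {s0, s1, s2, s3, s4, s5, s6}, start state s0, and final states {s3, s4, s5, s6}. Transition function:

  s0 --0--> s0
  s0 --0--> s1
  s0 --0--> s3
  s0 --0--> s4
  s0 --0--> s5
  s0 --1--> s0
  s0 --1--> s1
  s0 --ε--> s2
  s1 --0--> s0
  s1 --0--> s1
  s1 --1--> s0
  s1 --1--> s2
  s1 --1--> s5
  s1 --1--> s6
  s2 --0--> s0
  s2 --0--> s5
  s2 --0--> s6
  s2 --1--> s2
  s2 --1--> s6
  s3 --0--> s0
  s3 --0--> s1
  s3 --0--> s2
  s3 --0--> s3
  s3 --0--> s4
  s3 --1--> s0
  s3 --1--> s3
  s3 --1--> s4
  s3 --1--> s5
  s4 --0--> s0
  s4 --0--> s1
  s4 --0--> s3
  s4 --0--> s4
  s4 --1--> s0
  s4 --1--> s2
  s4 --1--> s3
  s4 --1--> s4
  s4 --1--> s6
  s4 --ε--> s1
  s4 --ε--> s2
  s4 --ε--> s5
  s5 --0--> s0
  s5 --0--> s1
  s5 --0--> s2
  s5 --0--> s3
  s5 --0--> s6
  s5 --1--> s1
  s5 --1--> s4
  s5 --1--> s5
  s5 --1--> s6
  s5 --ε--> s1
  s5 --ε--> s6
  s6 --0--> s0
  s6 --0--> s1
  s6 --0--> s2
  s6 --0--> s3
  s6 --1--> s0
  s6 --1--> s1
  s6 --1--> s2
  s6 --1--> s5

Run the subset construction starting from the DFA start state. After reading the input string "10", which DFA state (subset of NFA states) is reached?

Start: {s0, s2}.
δ(s0,1) = {s0, s1}; δ(s2,1) = {s2, s6}.
Union: {s0, s1, s2, s6}.
After 1: {s0, s1, s2, s6}.
δ(s0,0) = {s0, s1, s3, s4, s5}; δ(s1,0) = {s0, s1}; δ(s2,0) = {s0, s5, s6}; δ(s6,0) = {s0, s1, s2, s3}.
Union: {s0, s1, s2, s3, s4, s5, s6}.
After 0: {s0, s1, s2, s3, s4, s5, s6}.

{s0, s1, s2, s3, s4, s5, s6}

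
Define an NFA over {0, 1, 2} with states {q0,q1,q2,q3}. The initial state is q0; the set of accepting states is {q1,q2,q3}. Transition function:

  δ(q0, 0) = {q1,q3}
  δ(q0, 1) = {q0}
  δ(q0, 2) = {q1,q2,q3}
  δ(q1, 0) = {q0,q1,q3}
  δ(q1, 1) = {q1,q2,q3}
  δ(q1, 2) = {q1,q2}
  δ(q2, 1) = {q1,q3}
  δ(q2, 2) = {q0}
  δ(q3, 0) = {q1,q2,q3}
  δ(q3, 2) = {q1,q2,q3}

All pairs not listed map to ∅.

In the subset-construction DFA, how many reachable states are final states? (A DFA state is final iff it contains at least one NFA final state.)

Start state of the DFA: {q0}.
{q0} --0--> {q1,q3}  [new]
{q0} --1--> {q0}  [seen]
{q0} --2--> {q1,q2,q3}  [new]
{q1,q3} --0--> {q0,q1,q2,q3}  [new]
{q1,q3} --1--> {q1,q2,q3}  [seen]
{q1,q3} --2--> {q1,q2,q3}  [seen]
{q1,q2,q3} --0--> {q0,q1,q2,q3}  [seen]
{q1,q2,q3} --1--> {q1,q2,q3}  [seen]
{q1,q2,q3} --2--> {q0,q1,q2,q3}  [seen]
{q0,q1,q2,q3} --0--> {q0,q1,q2,q3}  [seen]
{q0,q1,q2,q3} --1--> {q0,q1,q2,q3}  [seen]
{q0,q1,q2,q3} --2--> {q0,q1,q2,q3}  [seen]
Reachable DFA states: {q0}, {q1,q3}, {q1,q2,q3}, {q0,q1,q2,q3}.
Accepting DFA states (contain an NFA accepting state): {q1,q3}, {q1,q2,q3}, {q0,q1,q2,q3}.

3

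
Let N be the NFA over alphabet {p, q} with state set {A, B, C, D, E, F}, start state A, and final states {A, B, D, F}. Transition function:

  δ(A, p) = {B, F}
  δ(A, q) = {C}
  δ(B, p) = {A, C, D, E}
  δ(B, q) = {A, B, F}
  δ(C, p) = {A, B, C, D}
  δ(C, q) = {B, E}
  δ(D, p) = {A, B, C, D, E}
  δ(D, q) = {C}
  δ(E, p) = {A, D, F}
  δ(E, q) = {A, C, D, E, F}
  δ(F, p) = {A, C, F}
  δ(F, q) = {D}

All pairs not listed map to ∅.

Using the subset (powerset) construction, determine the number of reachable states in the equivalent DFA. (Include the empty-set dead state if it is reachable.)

10

Start state of the DFA: {A}.
{A} --p--> {B, F}  [new]
{A} --q--> {C}  [new]
{B, F} --p--> {A, C, D, E, F}  [new]
{B, F} --q--> {A, B, D, F}  [new]
{C} --p--> {A, B, C, D}  [new]
{C} --q--> {B, E}  [new]
{A, C, D, E, F} --p--> {A, B, C, D, E, F}  [new]
{A, C, D, E, F} --q--> {A, B, C, D, E, F}  [seen]
{A, B, D, F} --p--> {A, B, C, D, E, F}  [seen]
{A, B, D, F} --q--> {A, B, C, D, F}  [new]
{A, B, C, D} --p--> {A, B, C, D, E, F}  [seen]
{A, B, C, D} --q--> {A, B, C, E, F}  [new]
{B, E} --p--> {A, C, D, E, F}  [seen]
{B, E} --q--> {A, B, C, D, E, F}  [seen]
{A, B, C, D, E, F} --p--> {A, B, C, D, E, F}  [seen]
{A, B, C, D, E, F} --q--> {A, B, C, D, E, F}  [seen]
{A, B, C, D, F} --p--> {A, B, C, D, E, F}  [seen]
{A, B, C, D, F} --q--> {A, B, C, D, E, F}  [seen]
{A, B, C, E, F} --p--> {A, B, C, D, E, F}  [seen]
{A, B, C, E, F} --q--> {A, B, C, D, E, F}  [seen]
Reachable DFA states: {A}, {B, F}, {C}, {A, C, D, E, F}, {A, B, D, F}, {A, B, C, D}, {B, E}, {A, B, C, D, E, F}, {A, B, C, D, F}, {A, B, C, E, F}.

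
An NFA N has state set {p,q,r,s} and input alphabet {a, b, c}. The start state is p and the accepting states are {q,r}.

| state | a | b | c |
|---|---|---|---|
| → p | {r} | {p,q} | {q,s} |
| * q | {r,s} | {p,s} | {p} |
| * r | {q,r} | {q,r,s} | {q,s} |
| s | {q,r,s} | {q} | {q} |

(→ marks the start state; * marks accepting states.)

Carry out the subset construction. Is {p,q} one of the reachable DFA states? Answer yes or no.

Start state of the DFA: {p}.
{p} --a--> {r}  [new]
{p} --b--> {p,q}  [new]
{p} --c--> {q,s}  [new]
{r} --a--> {q,r}  [new]
{r} --b--> {q,r,s}  [new]
{r} --c--> {q,s}  [seen]
{p,q} --a--> {r,s}  [new]
{p,q} --b--> {p,q,s}  [new]
{p,q} --c--> {p,q,s}  [seen]
{q,s} --a--> {q,r,s}  [seen]
{q,s} --b--> {p,q,s}  [seen]
{q,s} --c--> {p,q}  [seen]
{q,r} --a--> {q,r,s}  [seen]
{q,r} --b--> {p,q,r,s}  [new]
{q,r} --c--> {p,q,s}  [seen]
{q,r,s} --a--> {q,r,s}  [seen]
{q,r,s} --b--> {p,q,r,s}  [seen]
{q,r,s} --c--> {p,q,s}  [seen]
{r,s} --a--> {q,r,s}  [seen]
{r,s} --b--> {q,r,s}  [seen]
{r,s} --c--> {q,s}  [seen]
{p,q,s} --a--> {q,r,s}  [seen]
{p,q,s} --b--> {p,q,s}  [seen]
{p,q,s} --c--> {p,q,s}  [seen]
{p,q,r,s} --a--> {q,r,s}  [seen]
{p,q,r,s} --b--> {p,q,r,s}  [seen]
{p,q,r,s} --c--> {p,q,s}  [seen]
Reachable DFA states: {p}, {r}, {p,q}, {q,s}, {q,r}, {q,r,s}, {r,s}, {p,q,s}, {p,q,r,s}.
{p,q} is among them.

yes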